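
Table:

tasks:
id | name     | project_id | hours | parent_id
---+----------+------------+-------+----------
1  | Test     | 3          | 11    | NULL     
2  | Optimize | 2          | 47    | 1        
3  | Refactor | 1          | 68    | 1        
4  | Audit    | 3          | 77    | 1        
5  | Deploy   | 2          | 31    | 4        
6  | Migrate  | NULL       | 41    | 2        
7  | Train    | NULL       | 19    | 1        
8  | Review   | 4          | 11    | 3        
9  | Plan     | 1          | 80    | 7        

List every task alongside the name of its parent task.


This is a self-join: tasks is joined to a second copy of itself, matching each row's parent_id to another row's id. Use LEFT JOIN so rows with parent_id=NULL are kept.
  - task 1 (Test): parent_id=NULL -> NULL
  - task 2 (Optimize): parent_id=1 -> Test
  - task 3 (Refactor): parent_id=1 -> Test
  - task 4 (Audit): parent_id=1 -> Test
  - task 5 (Deploy): parent_id=4 -> Audit
  - task 6 (Migrate): parent_id=2 -> Optimize
  - task 7 (Train): parent_id=1 -> Test
  - task 8 (Review): parent_id=3 -> Refactor
  - task 9 (Plan): parent_id=7 -> Train

SQL:
SELECT a.name AS item, b.name AS parent
FROM tasks a
LEFT JOIN tasks b ON a.parent_id = b.id

Result:
item     | parent  
---------+---------
Test     | NULL    
Optimize | Test    
Refactor | Test    
Audit    | Test    
Deploy   | Audit   
Migrate  | Optimize
Train    | Test    
Review   | Refactor
Plan     | Train   


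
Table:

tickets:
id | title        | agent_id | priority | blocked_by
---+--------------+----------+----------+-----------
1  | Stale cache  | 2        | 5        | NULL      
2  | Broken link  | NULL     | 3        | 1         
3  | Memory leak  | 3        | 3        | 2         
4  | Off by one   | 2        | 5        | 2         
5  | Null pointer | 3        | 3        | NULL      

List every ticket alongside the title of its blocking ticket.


This is a self-join: tickets is joined to a second copy of itself, matching each row's blocked_by to another row's id. Use LEFT JOIN so rows with blocked_by=NULL are kept.
  - ticket 1 (Stale cache): blocked_by=NULL -> NULL
  - ticket 2 (Broken link): blocked_by=1 -> Stale cache
  - ticket 3 (Memory leak): blocked_by=2 -> Broken link
  - ticket 4 (Off by one): blocked_by=2 -> Broken link
  - ticket 5 (Null pointer): blocked_by=NULL -> NULL

SQL:
SELECT a.title AS item, b.title AS blocked_by
FROM tickets a
LEFT JOIN tickets b ON a.blocked_by = b.id

Result:
item         | blocked_by 
-------------+------------
Stale cache  | NULL       
Broken link  | Stale cache
Memory leak  | Broken link
Off by one   | Broken link
Null pointer | NULL       


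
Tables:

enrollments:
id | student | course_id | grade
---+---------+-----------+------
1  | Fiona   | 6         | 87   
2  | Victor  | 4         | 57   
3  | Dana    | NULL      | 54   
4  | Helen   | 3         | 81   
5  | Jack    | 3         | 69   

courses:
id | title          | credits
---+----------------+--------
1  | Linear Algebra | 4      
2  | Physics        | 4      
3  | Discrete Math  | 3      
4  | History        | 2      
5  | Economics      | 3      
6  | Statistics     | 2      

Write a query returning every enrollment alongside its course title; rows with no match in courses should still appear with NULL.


LEFT JOIN keeps every row from enrollments (the left table); where course_id has no match in courses, the course columns become NULL. Walk through each enrollment:
  - enrollment 1 (Fiona): course_id=6 -> matches Statistics
  - enrollment 2 (Victor): course_id=4 -> matches History
  - enrollment 3 (Dana): course_id=NULL, no match -> kept with NULL
  - enrollment 4 (Helen): course_id=3 -> matches Discrete Math
  - enrollment 5 (Jack): course_id=3 -> matches Discrete Math
All 5 rows appear; 1 has NULL course.

SQL:
SELECT a.student, b.title AS course
FROM enrollments a
LEFT JOIN courses b ON a.course_id = b.id

Result:
student | course       
--------+--------------
Fiona   | Statistics   
Victor  | History      
Dana    | NULL         
Helen   | Discrete Math
Jack    | Discrete Math


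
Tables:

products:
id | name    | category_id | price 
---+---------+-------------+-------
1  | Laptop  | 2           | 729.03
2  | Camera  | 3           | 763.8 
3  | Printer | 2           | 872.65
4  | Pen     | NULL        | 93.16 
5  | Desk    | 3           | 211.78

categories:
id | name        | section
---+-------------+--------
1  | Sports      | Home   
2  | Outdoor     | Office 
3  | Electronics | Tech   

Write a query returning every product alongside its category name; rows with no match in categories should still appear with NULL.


LEFT JOIN keeps every row from products (the left table); where category_id has no match in categories, the category columns become NULL. Walk through each product:
  - product 1 (Laptop): category_id=2 -> matches Outdoor
  - product 2 (Camera): category_id=3 -> matches Electronics
  - product 3 (Printer): category_id=2 -> matches Outdoor
  - product 4 (Pen): category_id=NULL, no match -> kept with NULL
  - product 5 (Desk): category_id=3 -> matches Electronics
All 5 rows appear; 1 has NULL category.

SQL:
SELECT a.name, b.name AS category
FROM products a
LEFT JOIN categories b ON a.category_id = b.id

Result:
name    | category   
--------+------------
Laptop  | Outdoor    
Camera  | Electronics
Printer | Outdoor    
Pen     | NULL       
Desk    | Electronics


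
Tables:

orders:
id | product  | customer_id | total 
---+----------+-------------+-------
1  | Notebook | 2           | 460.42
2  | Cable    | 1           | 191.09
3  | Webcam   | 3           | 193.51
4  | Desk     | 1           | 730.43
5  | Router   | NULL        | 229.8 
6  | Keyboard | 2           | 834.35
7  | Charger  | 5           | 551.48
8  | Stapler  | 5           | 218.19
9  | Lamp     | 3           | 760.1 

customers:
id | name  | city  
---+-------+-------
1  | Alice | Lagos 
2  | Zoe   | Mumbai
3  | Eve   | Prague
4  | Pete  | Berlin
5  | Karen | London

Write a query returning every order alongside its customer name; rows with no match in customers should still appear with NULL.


LEFT JOIN keeps every row from orders (the left table); where customer_id has no match in customers, the customer columns become NULL. Walk through each order:
  - order 1 (Notebook): customer_id=2 -> matches Zoe
  - order 2 (Cable): customer_id=1 -> matches Alice
  - order 3 (Webcam): customer_id=3 -> matches Eve
  - order 4 (Desk): customer_id=1 -> matches Alice
  - order 5 (Router): customer_id=NULL, no match -> kept with NULL
  - order 6 (Keyboard): customer_id=2 -> matches Zoe
  - order 7 (Charger): customer_id=5 -> matches Karen
  - order 8 (Stapler): customer_id=5 -> matches Karen
  - order 9 (Lamp): customer_id=3 -> matches Eve
All 9 rows appear; 1 has NULL customer.

SQL:
SELECT a.product, b.name AS customer
FROM orders a
LEFT JOIN customers b ON a.customer_id = b.id

Result:
product  | customer
---------+---------
Notebook | Zoe     
Cable    | Alice   
Webcam   | Eve     
Desk     | Alice   
Router   | NULL    
Keyboard | Zoe     
Charger  | Karen   
Stapler  | Karen   
Lamp     | Eve     


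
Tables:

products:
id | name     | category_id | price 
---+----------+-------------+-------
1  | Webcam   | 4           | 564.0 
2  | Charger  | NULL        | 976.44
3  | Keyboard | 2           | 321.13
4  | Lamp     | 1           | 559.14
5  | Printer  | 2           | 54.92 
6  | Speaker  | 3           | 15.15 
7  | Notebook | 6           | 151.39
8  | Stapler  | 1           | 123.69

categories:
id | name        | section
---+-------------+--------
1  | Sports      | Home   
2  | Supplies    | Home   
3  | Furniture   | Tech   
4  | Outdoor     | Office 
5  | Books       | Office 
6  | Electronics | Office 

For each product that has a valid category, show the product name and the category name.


INNER JOIN keeps only products rows whose category_id matches an id in categories. Walk through each product:
  - product 1 (Webcam): category_id=4 -> matches Outdoor
  - product 2 (Charger): category_id=NULL, no match -> dropped
  - product 3 (Keyboard): category_id=2 -> matches Supplies
  - product 4 (Lamp): category_id=1 -> matches Sports
  - product 5 (Printer): category_id=2 -> matches Supplies
  - product 6 (Speaker): category_id=3 -> matches Furniture
  - product 7 (Notebook): category_id=6 -> matches Electronics
  - product 8 (Stapler): category_id=1 -> matches Sports
So 1 of 8 rows is dropped.

SQL:
SELECT a.name, b.name AS category
FROM products a
INNER JOIN categories b ON a.category_id = b.id

Result:
name     | category   
---------+------------
Webcam   | Outdoor    
Keyboard | Supplies   
Lamp     | Sports     
Printer  | Supplies   
Speaker  | Furniture  
Notebook | Electronics
Stapler  | Sports     


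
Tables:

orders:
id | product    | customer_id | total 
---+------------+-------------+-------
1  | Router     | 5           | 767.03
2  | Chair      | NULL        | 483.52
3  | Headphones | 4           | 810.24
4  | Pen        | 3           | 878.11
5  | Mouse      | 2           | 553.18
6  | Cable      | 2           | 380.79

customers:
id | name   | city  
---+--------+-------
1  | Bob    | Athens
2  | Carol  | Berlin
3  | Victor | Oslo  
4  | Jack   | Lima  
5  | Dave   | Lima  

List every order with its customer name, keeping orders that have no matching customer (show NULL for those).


LEFT JOIN keeps every row from orders (the left table); where customer_id has no match in customers, the customer columns become NULL. Walk through each order:
  - order 1 (Router): customer_id=5 -> matches Dave
  - order 2 (Chair): customer_id=NULL, no match -> kept with NULL
  - order 3 (Headphones): customer_id=4 -> matches Jack
  - order 4 (Pen): customer_id=3 -> matches Victor
  - order 5 (Mouse): customer_id=2 -> matches Carol
  - order 6 (Cable): customer_id=2 -> matches Carol
All 6 rows appear; 1 has NULL customer.

SQL:
SELECT a.product, b.name AS customer
FROM orders a
LEFT JOIN customers b ON a.customer_id = b.id

Result:
product    | customer
-----------+---------
Router     | Dave    
Chair      | NULL    
Headphones | Jack    
Pen        | Victor  
Mouse      | Carol   
Cable      | Carol   


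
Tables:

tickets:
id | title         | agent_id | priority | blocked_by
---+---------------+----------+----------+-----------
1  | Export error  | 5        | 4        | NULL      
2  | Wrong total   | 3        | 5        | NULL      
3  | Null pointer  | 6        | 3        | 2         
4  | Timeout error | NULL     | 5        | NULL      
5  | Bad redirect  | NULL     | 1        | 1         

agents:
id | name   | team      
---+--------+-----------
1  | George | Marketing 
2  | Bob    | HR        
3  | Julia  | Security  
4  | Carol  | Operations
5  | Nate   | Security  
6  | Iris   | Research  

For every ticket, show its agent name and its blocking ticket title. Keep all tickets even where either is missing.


Two LEFT JOINs from the same base table tickets: one to agents via agent_id, one to tickets itself via blocked_by. Both are LEFT so every ticket is preserved.
Match against agents:
  - ticket 1 (Export error): agent_id=5 -> matches Nate
  - ticket 2 (Wrong total): agent_id=3 -> matches Julia
  - ticket 3 (Null pointer): agent_id=6 -> matches Iris
  - ticket 4 (Timeout error): agent_id=NULL, no match -> kept with NULL
  - ticket 5 (Bad redirect): agent_id=NULL, no match -> kept with NULL
Match against tickets (self):
  - ticket 1 (Export error): blocked_by=NULL -> NULL
  - ticket 2 (Wrong total): blocked_by=NULL -> NULL
  - ticket 3 (Null pointer): blocked_by=2 -> Wrong total
  - ticket 4 (Timeout error): blocked_by=NULL -> NULL
  - ticket 5 (Bad redirect): blocked_by=1 -> Export error

SQL:
SELECT a.title, b.name AS agent, c.title AS blocked_by
FROM tickets a
LEFT JOIN agents b ON a.agent_id = b.id
LEFT JOIN tickets c ON a.blocked_by = c.id

Result:
title         | agent | blocked_by  
--------------+-------+-------------
Export error  | Nate  | NULL        
Wrong total   | Julia | NULL        
Null pointer  | Iris  | Wrong total 
Timeout error | NULL  | NULL        
Bad redirect  | NULL  | Export error


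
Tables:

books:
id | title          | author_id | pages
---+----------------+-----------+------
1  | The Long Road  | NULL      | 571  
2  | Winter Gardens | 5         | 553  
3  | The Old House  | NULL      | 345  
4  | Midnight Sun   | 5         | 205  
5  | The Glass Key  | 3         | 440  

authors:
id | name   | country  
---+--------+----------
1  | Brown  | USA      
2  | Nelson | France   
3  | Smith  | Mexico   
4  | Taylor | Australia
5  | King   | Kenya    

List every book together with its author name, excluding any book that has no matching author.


INNER JOIN keeps only books rows whose author_id matches an id in authors. Walk through each book:
  - book 1 (The Long Road): author_id=NULL, no match -> dropped
  - book 2 (Winter Gardens): author_id=5 -> matches King
  - book 3 (The Old House): author_id=NULL, no match -> dropped
  - book 4 (Midnight Sun): author_id=5 -> matches King
  - book 5 (The Glass Key): author_id=3 -> matches Smith
So 2 of 5 rows are dropped.

SQL:
SELECT a.title, b.name AS author
FROM books a
INNER JOIN authors b ON a.author_id = b.id

Result:
title          | author
---------------+-------
Winter Gardens | King  
Midnight Sun   | King  
The Glass Key  | Smith 


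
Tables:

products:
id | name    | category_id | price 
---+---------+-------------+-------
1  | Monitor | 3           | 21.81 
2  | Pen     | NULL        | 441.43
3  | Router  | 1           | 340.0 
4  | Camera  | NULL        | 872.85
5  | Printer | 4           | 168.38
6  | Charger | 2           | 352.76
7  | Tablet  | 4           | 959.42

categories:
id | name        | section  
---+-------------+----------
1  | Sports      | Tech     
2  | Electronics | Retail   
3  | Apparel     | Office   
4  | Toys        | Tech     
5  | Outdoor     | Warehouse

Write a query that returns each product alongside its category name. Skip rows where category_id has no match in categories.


INNER JOIN keeps only products rows whose category_id matches an id in categories. Walk through each product:
  - product 1 (Monitor): category_id=3 -> matches Apparel
  - product 2 (Pen): category_id=NULL, no match -> dropped
  - product 3 (Router): category_id=1 -> matches Sports
  - product 4 (Camera): category_id=NULL, no match -> dropped
  - product 5 (Printer): category_id=4 -> matches Toys
  - product 6 (Charger): category_id=2 -> matches Electronics
  - product 7 (Tablet): category_id=4 -> matches Toys
So 2 of 7 rows are dropped.

SQL:
SELECT a.name, b.name AS category
FROM products a
INNER JOIN categories b ON a.category_id = b.id

Result:
name    | category   
--------+------------
Monitor | Apparel    
Router  | Sports     
Printer | Toys       
Charger | Electronics
Tablet  | Toys       


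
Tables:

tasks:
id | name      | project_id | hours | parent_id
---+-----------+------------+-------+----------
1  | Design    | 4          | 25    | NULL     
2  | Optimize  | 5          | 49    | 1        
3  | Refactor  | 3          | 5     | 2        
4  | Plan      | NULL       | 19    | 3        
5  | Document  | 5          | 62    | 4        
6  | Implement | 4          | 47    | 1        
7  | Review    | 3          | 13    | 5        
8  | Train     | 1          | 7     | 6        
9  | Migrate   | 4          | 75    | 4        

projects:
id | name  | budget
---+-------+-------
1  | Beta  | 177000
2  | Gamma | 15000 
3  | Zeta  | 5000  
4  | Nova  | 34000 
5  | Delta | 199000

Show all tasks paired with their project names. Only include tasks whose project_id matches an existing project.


INNER JOIN keeps only tasks rows whose project_id matches an id in projects. Walk through each task:
  - task 1 (Design): project_id=4 -> matches Nova
  - task 2 (Optimize): project_id=5 -> matches Delta
  - task 3 (Refactor): project_id=3 -> matches Zeta
  - task 4 (Plan): project_id=NULL, no match -> dropped
  - task 5 (Document): project_id=5 -> matches Delta
  - task 6 (Implement): project_id=4 -> matches Nova
  - task 7 (Review): project_id=3 -> matches Zeta
  - task 8 (Train): project_id=1 -> matches Beta
  - task 9 (Migrate): project_id=4 -> matches Nova
So 1 of 9 rows is dropped.

SQL:
SELECT a.name, b.name AS project
FROM tasks a
INNER JOIN projects b ON a.project_id = b.id

Result:
name      | project
----------+--------
Design    | Nova   
Optimize  | Delta  
Refactor  | Zeta   
Document  | Delta  
Implement | Nova   
Review    | Zeta   
Train     | Beta   
Migrate   | Nova   


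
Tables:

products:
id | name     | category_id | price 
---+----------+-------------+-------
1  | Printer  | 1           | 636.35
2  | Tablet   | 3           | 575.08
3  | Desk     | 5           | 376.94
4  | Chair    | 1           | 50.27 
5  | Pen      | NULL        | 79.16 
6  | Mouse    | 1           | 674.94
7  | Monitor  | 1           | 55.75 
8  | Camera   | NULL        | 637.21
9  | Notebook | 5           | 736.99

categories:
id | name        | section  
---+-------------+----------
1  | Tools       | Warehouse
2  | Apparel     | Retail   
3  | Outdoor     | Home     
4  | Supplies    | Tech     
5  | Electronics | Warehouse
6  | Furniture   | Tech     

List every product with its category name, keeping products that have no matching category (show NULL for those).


LEFT JOIN keeps every row from products (the left table); where category_id has no match in categories, the category columns become NULL. Walk through each product:
  - product 1 (Printer): category_id=1 -> matches Tools
  - product 2 (Tablet): category_id=3 -> matches Outdoor
  - product 3 (Desk): category_id=5 -> matches Electronics
  - product 4 (Chair): category_id=1 -> matches Tools
  - product 5 (Pen): category_id=NULL, no match -> kept with NULL
  - product 6 (Mouse): category_id=1 -> matches Tools
  - product 7 (Monitor): category_id=1 -> matches Tools
  - product 8 (Camera): category_id=NULL, no match -> kept with NULL
  - product 9 (Notebook): category_id=5 -> matches Electronics
All 9 rows appear; 2 have NULL category.

SQL:
SELECT a.name, b.name AS category
FROM products a
LEFT JOIN categories b ON a.category_id = b.id

Result:
name     | category   
---------+------------
Printer  | Tools      
Tablet   | Outdoor    
Desk     | Electronics
Chair    | Tools      
Pen      | NULL       
Mouse    | Tools      
Monitor  | Tools      
Camera   | NULL       
Notebook | Electronics


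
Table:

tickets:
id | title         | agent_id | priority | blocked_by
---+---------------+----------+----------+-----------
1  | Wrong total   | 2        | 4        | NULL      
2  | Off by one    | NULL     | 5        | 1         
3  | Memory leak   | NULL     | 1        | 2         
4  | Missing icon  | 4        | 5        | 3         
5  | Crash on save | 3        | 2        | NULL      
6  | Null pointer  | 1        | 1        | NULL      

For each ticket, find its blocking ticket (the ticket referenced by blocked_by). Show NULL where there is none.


This is a self-join: tickets is joined to a second copy of itself, matching each row's blocked_by to another row's id. Use LEFT JOIN so rows with blocked_by=NULL are kept.
  - ticket 1 (Wrong total): blocked_by=NULL -> NULL
  - ticket 2 (Off by one): blocked_by=1 -> Wrong total
  - ticket 3 (Memory leak): blocked_by=2 -> Off by one
  - ticket 4 (Missing icon): blocked_by=3 -> Memory leak
  - ticket 5 (Crash on save): blocked_by=NULL -> NULL
  - ticket 6 (Null pointer): blocked_by=NULL -> NULL

SQL:
SELECT a.title AS item, b.title AS blocked_by
FROM tickets a
LEFT JOIN tickets b ON a.blocked_by = b.id

Result:
item          | blocked_by 
--------------+------------
Wrong total   | NULL       
Off by one    | Wrong total
Memory leak   | Off by one 
Missing icon  | Memory leak
Crash on save | NULL       
Null pointer  | NULL       


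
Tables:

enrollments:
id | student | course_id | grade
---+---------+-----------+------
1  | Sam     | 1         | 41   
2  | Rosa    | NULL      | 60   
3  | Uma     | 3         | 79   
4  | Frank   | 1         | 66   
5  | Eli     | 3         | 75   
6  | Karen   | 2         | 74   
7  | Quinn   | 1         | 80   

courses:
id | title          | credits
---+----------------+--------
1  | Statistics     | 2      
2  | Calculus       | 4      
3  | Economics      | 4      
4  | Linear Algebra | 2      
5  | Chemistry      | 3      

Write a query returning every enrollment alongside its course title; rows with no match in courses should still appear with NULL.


LEFT JOIN keeps every row from enrollments (the left table); where course_id has no match in courses, the course columns become NULL. Walk through each enrollment:
  - enrollment 1 (Sam): course_id=1 -> matches Statistics
  - enrollment 2 (Rosa): course_id=NULL, no match -> kept with NULL
  - enrollment 3 (Uma): course_id=3 -> matches Economics
  - enrollment 4 (Frank): course_id=1 -> matches Statistics
  - enrollment 5 (Eli): course_id=3 -> matches Economics
  - enrollment 6 (Karen): course_id=2 -> matches Calculus
  - enrollment 7 (Quinn): course_id=1 -> matches Statistics
All 7 rows appear; 1 has NULL course.

SQL:
SELECT a.student, b.title AS course
FROM enrollments a
LEFT JOIN courses b ON a.course_id = b.id

Result:
student | course    
--------+-----------
Sam     | Statistics
Rosa    | NULL      
Uma     | Economics 
Frank   | Statistics
Eli     | Economics 
Karen   | Calculus  
Quinn   | Statistics


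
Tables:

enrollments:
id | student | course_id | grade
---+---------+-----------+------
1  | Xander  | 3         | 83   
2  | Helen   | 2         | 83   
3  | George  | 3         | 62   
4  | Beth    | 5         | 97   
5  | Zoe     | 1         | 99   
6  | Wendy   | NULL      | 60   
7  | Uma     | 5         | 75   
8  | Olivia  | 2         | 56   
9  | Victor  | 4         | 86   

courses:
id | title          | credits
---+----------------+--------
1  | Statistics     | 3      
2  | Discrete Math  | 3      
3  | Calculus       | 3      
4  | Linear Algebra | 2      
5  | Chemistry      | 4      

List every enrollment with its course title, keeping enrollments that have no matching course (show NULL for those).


LEFT JOIN keeps every row from enrollments (the left table); where course_id has no match in courses, the course columns become NULL. Walk through each enrollment:
  - enrollment 1 (Xander): course_id=3 -> matches Calculus
  - enrollment 2 (Helen): course_id=2 -> matches Discrete Math
  - enrollment 3 (George): course_id=3 -> matches Calculus
  - enrollment 4 (Beth): course_id=5 -> matches Chemistry
  - enrollment 5 (Zoe): course_id=1 -> matches Statistics
  - enrollment 6 (Wendy): course_id=NULL, no match -> kept with NULL
  - enrollment 7 (Uma): course_id=5 -> matches Chemistry
  - enrollment 8 (Olivia): course_id=2 -> matches Discrete Math
  - enrollment 9 (Victor): course_id=4 -> matches Linear Algebra
All 9 rows appear; 1 has NULL course.

SQL:
SELECT a.student, b.title AS course
FROM enrollments a
LEFT JOIN courses b ON a.course_id = b.id

Result:
student | course        
--------+---------------
Xander  | Calculus      
Helen   | Discrete Math 
George  | Calculus      
Beth    | Chemistry     
Zoe     | Statistics    
Wendy   | NULL          
Uma     | Chemistry     
Olivia  | Discrete Math 
Victor  | Linear Algebra


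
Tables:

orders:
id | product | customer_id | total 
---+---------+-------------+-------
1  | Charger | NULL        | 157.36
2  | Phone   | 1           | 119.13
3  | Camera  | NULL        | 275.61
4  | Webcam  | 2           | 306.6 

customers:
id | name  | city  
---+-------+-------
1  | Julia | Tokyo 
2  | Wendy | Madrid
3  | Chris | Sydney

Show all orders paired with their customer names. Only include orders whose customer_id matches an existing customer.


INNER JOIN keeps only orders rows whose customer_id matches an id in customers. Walk through each order:
  - order 1 (Charger): customer_id=NULL, no match -> dropped
  - order 2 (Phone): customer_id=1 -> matches Julia
  - order 3 (Camera): customer_id=NULL, no match -> dropped
  - order 4 (Webcam): customer_id=2 -> matches Wendy
So 2 of 4 rows are dropped.

SQL:
SELECT a.product, b.name AS customer
FROM orders a
INNER JOIN customers b ON a.customer_id = b.id

Result:
product | customer
--------+---------
Phone   | Julia   
Webcam  | Wendy   


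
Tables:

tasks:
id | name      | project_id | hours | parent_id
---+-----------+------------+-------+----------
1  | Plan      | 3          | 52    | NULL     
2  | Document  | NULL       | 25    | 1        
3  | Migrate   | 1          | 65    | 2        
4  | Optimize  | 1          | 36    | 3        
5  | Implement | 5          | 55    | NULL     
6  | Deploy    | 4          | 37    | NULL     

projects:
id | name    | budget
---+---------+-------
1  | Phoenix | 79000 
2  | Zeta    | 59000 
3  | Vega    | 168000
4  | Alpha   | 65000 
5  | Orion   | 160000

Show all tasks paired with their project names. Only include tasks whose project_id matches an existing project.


INNER JOIN keeps only tasks rows whose project_id matches an id in projects. Walk through each task:
  - task 1 (Plan): project_id=3 -> matches Vega
  - task 2 (Document): project_id=NULL, no match -> dropped
  - task 3 (Migrate): project_id=1 -> matches Phoenix
  - task 4 (Optimize): project_id=1 -> matches Phoenix
  - task 5 (Implement): project_id=5 -> matches Orion
  - task 6 (Deploy): project_id=4 -> matches Alpha
So 1 of 6 rows is dropped.

SQL:
SELECT a.name, b.name AS project
FROM tasks a
INNER JOIN projects b ON a.project_id = b.id

Result:
name      | project
----------+--------
Plan      | Vega   
Migrate   | Phoenix
Optimize  | Phoenix
Implement | Orion  
Deploy    | Alpha  


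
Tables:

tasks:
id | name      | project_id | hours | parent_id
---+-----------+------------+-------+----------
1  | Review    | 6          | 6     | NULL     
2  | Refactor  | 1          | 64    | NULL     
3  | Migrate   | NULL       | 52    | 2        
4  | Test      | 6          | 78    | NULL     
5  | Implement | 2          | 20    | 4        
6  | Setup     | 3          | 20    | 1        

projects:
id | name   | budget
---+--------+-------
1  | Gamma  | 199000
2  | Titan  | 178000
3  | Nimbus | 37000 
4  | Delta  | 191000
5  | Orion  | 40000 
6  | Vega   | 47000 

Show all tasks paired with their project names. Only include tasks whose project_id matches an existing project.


INNER JOIN keeps only tasks rows whose project_id matches an id in projects. Walk through each task:
  - task 1 (Review): project_id=6 -> matches Vega
  - task 2 (Refactor): project_id=1 -> matches Gamma
  - task 3 (Migrate): project_id=NULL, no match -> dropped
  - task 4 (Test): project_id=6 -> matches Vega
  - task 5 (Implement): project_id=2 -> matches Titan
  - task 6 (Setup): project_id=3 -> matches Nimbus
So 1 of 6 rows is dropped.

SQL:
SELECT a.name, b.name AS project
FROM tasks a
INNER JOIN projects b ON a.project_id = b.id

Result:
name      | project
----------+--------
Review    | Vega   
Refactor  | Gamma  
Test      | Vega   
Implement | Titan  
Setup     | Nimbus 


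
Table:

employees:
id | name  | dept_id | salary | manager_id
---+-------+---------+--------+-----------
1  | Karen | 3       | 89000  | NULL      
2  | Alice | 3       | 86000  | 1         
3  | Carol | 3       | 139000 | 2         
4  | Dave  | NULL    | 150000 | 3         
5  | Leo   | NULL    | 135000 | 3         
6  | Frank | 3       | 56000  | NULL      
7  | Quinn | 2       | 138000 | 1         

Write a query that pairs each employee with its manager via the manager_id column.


This is a self-join: employees is joined to a second copy of itself, matching each row's manager_id to another row's id. Use LEFT JOIN so rows with manager_id=NULL are kept.
  - employee 1 (Karen): manager_id=NULL -> NULL
  - employee 2 (Alice): manager_id=1 -> Karen
  - employee 3 (Carol): manager_id=2 -> Alice
  - employee 4 (Dave): manager_id=3 -> Carol
  - employee 5 (Leo): manager_id=3 -> Carol
  - employee 6 (Frank): manager_id=NULL -> NULL
  - employee 7 (Quinn): manager_id=1 -> Karen

SQL:
SELECT a.name AS item, b.name AS manager
FROM employees a
LEFT JOIN employees b ON a.manager_id = b.id

Result:
item  | manager
------+--------
Karen | NULL   
Alice | Karen  
Carol | Alice  
Dave  | Carol  
Leo   | Carol  
Frank | NULL   
Quinn | Karen  


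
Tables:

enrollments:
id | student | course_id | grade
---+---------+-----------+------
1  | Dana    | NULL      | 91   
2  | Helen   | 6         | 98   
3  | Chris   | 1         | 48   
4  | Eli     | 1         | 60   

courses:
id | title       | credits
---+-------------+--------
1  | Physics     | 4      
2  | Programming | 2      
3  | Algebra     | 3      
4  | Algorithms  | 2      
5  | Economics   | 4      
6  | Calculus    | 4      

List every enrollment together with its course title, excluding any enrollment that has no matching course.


INNER JOIN keeps only enrollments rows whose course_id matches an id in courses. Walk through each enrollment:
  - enrollment 1 (Dana): course_id=NULL, no match -> dropped
  - enrollment 2 (Helen): course_id=6 -> matches Calculus
  - enrollment 3 (Chris): course_id=1 -> matches Physics
  - enrollment 4 (Eli): course_id=1 -> matches Physics
So 1 of 4 rows is dropped.

SQL:
SELECT a.student, b.title AS course
FROM enrollments a
INNER JOIN courses b ON a.course_id = b.id

Result:
student | course  
--------+---------
Helen   | Calculus
Chris   | Physics 
Eli     | Physics 


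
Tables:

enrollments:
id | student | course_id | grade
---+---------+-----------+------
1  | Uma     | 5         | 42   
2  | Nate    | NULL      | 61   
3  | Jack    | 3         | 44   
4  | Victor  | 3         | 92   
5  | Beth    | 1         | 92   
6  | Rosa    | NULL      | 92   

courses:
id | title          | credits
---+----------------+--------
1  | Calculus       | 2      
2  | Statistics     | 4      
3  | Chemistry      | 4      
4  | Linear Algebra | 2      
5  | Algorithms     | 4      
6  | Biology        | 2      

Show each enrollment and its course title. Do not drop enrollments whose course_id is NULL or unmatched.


LEFT JOIN keeps every row from enrollments (the left table); where course_id has no match in courses, the course columns become NULL. Walk through each enrollment:
  - enrollment 1 (Uma): course_id=5 -> matches Algorithms
  - enrollment 2 (Nate): course_id=NULL, no match -> kept with NULL
  - enrollment 3 (Jack): course_id=3 -> matches Chemistry
  - enrollment 4 (Victor): course_id=3 -> matches Chemistry
  - enrollment 5 (Beth): course_id=1 -> matches Calculus
  - enrollment 6 (Rosa): course_id=NULL, no match -> kept with NULL
All 6 rows appear; 2 have NULL course.

SQL:
SELECT a.student, b.title AS course
FROM enrollments a
LEFT JOIN courses b ON a.course_id = b.id

Result:
student | course    
--------+-----------
Uma     | Algorithms
Nate    | NULL      
Jack    | Chemistry 
Victor  | Chemistry 
Beth    | Calculus  
Rosa    | NULL      


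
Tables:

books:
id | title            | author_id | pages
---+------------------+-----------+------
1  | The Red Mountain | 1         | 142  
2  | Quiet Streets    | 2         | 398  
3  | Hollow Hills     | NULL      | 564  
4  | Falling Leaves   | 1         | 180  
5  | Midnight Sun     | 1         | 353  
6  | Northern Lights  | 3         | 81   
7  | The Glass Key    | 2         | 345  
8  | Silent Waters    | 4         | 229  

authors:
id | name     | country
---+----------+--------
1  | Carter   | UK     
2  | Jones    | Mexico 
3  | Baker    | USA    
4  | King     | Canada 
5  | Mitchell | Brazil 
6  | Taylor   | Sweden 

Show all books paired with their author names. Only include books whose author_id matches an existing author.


INNER JOIN keeps only books rows whose author_id matches an id in authors. Walk through each book:
  - book 1 (The Red Mountain): author_id=1 -> matches Carter
  - book 2 (Quiet Streets): author_id=2 -> matches Jones
  - book 3 (Hollow Hills): author_id=NULL, no match -> dropped
  - book 4 (Falling Leaves): author_id=1 -> matches Carter
  - book 5 (Midnight Sun): author_id=1 -> matches Carter
  - book 6 (Northern Lights): author_id=3 -> matches Baker
  - book 7 (The Glass Key): author_id=2 -> matches Jones
  - book 8 (Silent Waters): author_id=4 -> matches King
So 1 of 8 rows is dropped.

SQL:
SELECT a.title, b.name AS author
FROM books a
INNER JOIN authors b ON a.author_id = b.id

Result:
title            | author
-----------------+-------
The Red Mountain | Carter
Quiet Streets    | Jones 
Falling Leaves   | Carter
Midnight Sun     | Carter
Northern Lights  | Baker 
The Glass Key    | Jones 
Silent Waters    | King  


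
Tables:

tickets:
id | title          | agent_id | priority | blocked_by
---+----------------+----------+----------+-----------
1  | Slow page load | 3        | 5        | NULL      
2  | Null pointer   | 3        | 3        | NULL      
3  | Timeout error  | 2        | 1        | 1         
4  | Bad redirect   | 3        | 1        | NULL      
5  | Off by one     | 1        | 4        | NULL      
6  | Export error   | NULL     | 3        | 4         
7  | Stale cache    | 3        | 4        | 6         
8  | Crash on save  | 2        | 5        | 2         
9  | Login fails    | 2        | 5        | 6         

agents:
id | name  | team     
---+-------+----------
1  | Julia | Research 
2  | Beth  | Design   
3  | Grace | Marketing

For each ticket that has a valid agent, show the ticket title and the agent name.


INNER JOIN keeps only tickets rows whose agent_id matches an id in agents. Walk through each ticket:
  - ticket 1 (Slow page load): agent_id=3 -> matches Grace
  - ticket 2 (Null pointer): agent_id=3 -> matches Grace
  - ticket 3 (Timeout error): agent_id=2 -> matches Beth
  - ticket 4 (Bad redirect): agent_id=3 -> matches Grace
  - ticket 5 (Off by one): agent_id=1 -> matches Julia
  - ticket 6 (Export error): agent_id=NULL, no match -> dropped
  - ticket 7 (Stale cache): agent_id=3 -> matches Grace
  - ticket 8 (Crash on save): agent_id=2 -> matches Beth
  - ticket 9 (Login fails): agent_id=2 -> matches Beth
So 1 of 9 rows is dropped.

SQL:
SELECT a.title, b.name AS agent
FROM tickets a
INNER JOIN agents b ON a.agent_id = b.id

Result:
title          | agent
---------------+------
Slow page load | Grace
Null pointer   | Grace
Timeout error  | Beth 
Bad redirect   | Grace
Off by one     | Julia
Stale cache    | Grace
Crash on save  | Beth 
Login fails    | Beth 


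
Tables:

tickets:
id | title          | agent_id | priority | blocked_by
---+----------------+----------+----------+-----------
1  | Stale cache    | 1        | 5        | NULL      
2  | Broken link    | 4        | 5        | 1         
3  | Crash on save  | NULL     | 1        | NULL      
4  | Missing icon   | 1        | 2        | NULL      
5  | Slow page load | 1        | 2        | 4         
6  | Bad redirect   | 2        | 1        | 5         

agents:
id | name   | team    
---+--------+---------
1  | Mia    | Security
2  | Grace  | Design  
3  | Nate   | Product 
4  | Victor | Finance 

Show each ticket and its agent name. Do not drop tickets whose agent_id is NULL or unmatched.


LEFT JOIN keeps every row from tickets (the left table); where agent_id has no match in agents, the agent columns become NULL. Walk through each ticket:
  - ticket 1 (Stale cache): agent_id=1 -> matches Mia
  - ticket 2 (Broken link): agent_id=4 -> matches Victor
  - ticket 3 (Crash on save): agent_id=NULL, no match -> kept with NULL
  - ticket 4 (Missing icon): agent_id=1 -> matches Mia
  - ticket 5 (Slow page load): agent_id=1 -> matches Mia
  - ticket 6 (Bad redirect): agent_id=2 -> matches Grace
All 6 rows appear; 1 has NULL agent.

SQL:
SELECT a.title, b.name AS agent
FROM tickets a
LEFT JOIN agents b ON a.agent_id = b.id

Result:
title          | agent 
---------------+-------
Stale cache    | Mia   
Broken link    | Victor
Crash on save  | NULL  
Missing icon   | Mia   
Slow page load | Mia   
Bad redirect   | Grace 


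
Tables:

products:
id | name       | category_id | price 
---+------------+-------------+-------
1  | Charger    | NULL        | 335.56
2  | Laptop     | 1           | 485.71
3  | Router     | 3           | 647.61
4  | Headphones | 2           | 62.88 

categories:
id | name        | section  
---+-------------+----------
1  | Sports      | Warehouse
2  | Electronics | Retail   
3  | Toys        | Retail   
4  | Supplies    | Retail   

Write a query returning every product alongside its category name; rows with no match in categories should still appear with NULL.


LEFT JOIN keeps every row from products (the left table); where category_id has no match in categories, the category columns become NULL. Walk through each product:
  - product 1 (Charger): category_id=NULL, no match -> kept with NULL
  - product 2 (Laptop): category_id=1 -> matches Sports
  - product 3 (Router): category_id=3 -> matches Toys
  - product 4 (Headphones): category_id=2 -> matches Electronics
All 4 rows appear; 1 has NULL category.

SQL:
SELECT a.name, b.name AS category
FROM products a
LEFT JOIN categories b ON a.category_id = b.id

Result:
name       | category   
-----------+------------
Charger    | NULL       
Laptop     | Sports     
Router     | Toys       
Headphones | Electronics


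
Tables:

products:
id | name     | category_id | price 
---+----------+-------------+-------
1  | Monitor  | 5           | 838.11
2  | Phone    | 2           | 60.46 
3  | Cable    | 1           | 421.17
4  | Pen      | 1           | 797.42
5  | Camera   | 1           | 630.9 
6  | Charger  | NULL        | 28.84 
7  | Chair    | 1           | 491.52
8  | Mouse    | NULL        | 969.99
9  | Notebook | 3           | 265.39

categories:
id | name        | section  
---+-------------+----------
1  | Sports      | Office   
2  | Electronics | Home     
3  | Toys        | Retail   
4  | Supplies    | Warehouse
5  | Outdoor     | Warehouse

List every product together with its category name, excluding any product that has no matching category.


INNER JOIN keeps only products rows whose category_id matches an id in categories. Walk through each product:
  - product 1 (Monitor): category_id=5 -> matches Outdoor
  - product 2 (Phone): category_id=2 -> matches Electronics
  - product 3 (Cable): category_id=1 -> matches Sports
  - product 4 (Pen): category_id=1 -> matches Sports
  - product 5 (Camera): category_id=1 -> matches Sports
  - product 6 (Charger): category_id=NULL, no match -> dropped
  - product 7 (Chair): category_id=1 -> matches Sports
  - product 8 (Mouse): category_id=NULL, no match -> dropped
  - product 9 (Notebook): category_id=3 -> matches Toys
So 2 of 9 rows are dropped.

SQL:
SELECT a.name, b.name AS category
FROM products a
INNER JOIN categories b ON a.category_id = b.id

Result:
name     | category   
---------+------------
Monitor  | Outdoor    
Phone    | Electronics
Cable    | Sports     
Pen      | Sports     
Camera   | Sports     
Chair    | Sports     
Notebook | Toys       


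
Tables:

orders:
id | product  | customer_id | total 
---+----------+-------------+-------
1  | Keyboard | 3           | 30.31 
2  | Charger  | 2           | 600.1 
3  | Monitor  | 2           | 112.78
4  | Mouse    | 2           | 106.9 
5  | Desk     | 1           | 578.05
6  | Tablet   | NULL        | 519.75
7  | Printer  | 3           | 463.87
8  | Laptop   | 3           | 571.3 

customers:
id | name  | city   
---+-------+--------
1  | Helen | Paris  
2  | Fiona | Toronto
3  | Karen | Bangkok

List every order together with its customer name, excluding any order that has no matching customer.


INNER JOIN keeps only orders rows whose customer_id matches an id in customers. Walk through each order:
  - order 1 (Keyboard): customer_id=3 -> matches Karen
  - order 2 (Charger): customer_id=2 -> matches Fiona
  - order 3 (Monitor): customer_id=2 -> matches Fiona
  - order 4 (Mouse): customer_id=2 -> matches Fiona
  - order 5 (Desk): customer_id=1 -> matches Helen
  - order 6 (Tablet): customer_id=NULL, no match -> dropped
  - order 7 (Printer): customer_id=3 -> matches Karen
  - order 8 (Laptop): customer_id=3 -> matches Karen
So 1 of 8 rows is dropped.

SQL:
SELECT a.product, b.name AS customer
FROM orders a
INNER JOIN customers b ON a.customer_id = b.id

Result:
product  | customer
---------+---------
Keyboard | Karen   
Charger  | Fiona   
Monitor  | Fiona   
Mouse    | Fiona   
Desk     | Helen   
Printer  | Karen   
Laptop   | Karen   
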